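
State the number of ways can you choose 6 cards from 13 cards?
C(13,6) = 13! / (6! × (13-6)!)
         = 13! / (6! × 7!)
         = 1,716
Final answer: 1,716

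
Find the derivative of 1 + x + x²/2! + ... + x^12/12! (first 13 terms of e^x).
1 + x + x²/2! + ... + x^11/11!

Solution: Differentiating term by term gives the first 12 terms of e^x.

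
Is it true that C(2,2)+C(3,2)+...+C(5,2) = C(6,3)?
True

Solution: Hockey stick identity gives Σ = C(6,3) = 20; RHS C(6,3) = 20.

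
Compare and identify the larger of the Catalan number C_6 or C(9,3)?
C_6 = C(12,6)/(6+1) = 924/7 = 132; C(9,3) = 84.
Final answer: C_6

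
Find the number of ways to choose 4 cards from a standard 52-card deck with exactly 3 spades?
13 spades and 39 non-spades: C(13,3) × C(39,1) = 286 × 39 = 11,154.

Answer: 11,154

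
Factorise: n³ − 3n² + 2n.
n(n − 1)(n − 2)

Working:
n³ − 3n² + 2n = n(n² − 3n + 2) = n(n − 1)(n − 2).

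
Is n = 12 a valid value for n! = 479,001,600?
Yes

Working:
12! = 12·11! = 12·39,916,800 = 479,001,600, which equals 479,001,600.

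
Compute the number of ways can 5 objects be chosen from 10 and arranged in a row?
P(10,5) = 10!/(10-5)! = 30,240.

Answer: 30,240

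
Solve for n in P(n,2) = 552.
P(n,2) = n(n−1) is increasing in n; n(n−1) ≈ (n−0.5)^2 = 552 gives n ≈ 24.0. Check: P(22,2) = 462, P(23,2) = 506, P(24,2) = 552 ✓. So n = 24.
Final answer: 24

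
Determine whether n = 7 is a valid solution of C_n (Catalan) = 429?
Yes
C_7 = C(14,7)/(7+1) = 3,432/8 = 429, which equals 429.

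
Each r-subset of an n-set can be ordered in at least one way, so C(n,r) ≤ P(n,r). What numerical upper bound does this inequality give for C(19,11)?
3,016,991,577,600

Working:
P(19,11) = 19·18·17·16·15·14·13·12·11·10·9 = 3,016,991,577,600, so C(19,11) ≤ 3,016,991,577,600. (The bound is loose by a factor of 11! = 39,916,800: C(19,11) = 3,016,991,577,600/39,916,800 = 75,582.)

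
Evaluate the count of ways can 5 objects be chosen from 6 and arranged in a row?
720

P(6,5) = 6!/(6-5)! = 720.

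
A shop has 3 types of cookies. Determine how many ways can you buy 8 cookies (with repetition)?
Stars and bars: C(8+3-1, 8) = C(10, 8) = 45.
Final answer: 45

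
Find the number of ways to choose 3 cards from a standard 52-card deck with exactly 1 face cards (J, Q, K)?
12 face cards and 40 non-face cards: C(12,1) × C(40,2) = 12 × 780 = 9,360.
Final answer: 9,360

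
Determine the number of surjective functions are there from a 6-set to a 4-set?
1,560
Onto functions = 4! × S(6,4)
First compute S(6,4) via recurrence:
Using the Stirling recurrence: S(n,k) = k·S(n-1,k) + S(n-1,k-1)
S(6,4) = 4·S(5,4) + S(5,3)
         = 4·10 + 25
         = 40 + 25
         = 65
Then: 24 × 65 = 1,560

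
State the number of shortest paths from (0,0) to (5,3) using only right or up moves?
Choose 5 rights from 8 moves: C(8,5) = 56.

Answer: 56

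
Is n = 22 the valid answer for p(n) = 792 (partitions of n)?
No

Working:
Pentagonal recurrence p(n) = p(n−1) + p(n−2) − p(n−5) − p(n−7) + …: p(22) = p(21) + p(20) − p(17) − p(15) + p(10) + p(7) − p(0) = 792 + 627 − 297 − 176 + 42 + 15 − 1 = 1,002, which does not equal 792.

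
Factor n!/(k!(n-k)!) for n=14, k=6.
C(14,6) = 3,003

Working:
This is the binomial coefficient C(14,6) = 3,003.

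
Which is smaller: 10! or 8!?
8!
10!=3,628,800, 8!=40,320. 10! > 8!.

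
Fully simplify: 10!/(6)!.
This equals 10×9×...×7 = 5,040.

Answer: 5,040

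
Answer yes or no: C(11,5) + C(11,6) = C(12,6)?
Pascal's identity: LHS = 462 + 462 = 924; RHS = C(12,6) = 924. Both sides agree, so the statement holds.
Final answer: Yes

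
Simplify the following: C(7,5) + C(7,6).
28

Working:
By Pascal's identity: C(8,6) = 28.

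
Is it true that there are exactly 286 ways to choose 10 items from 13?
True

C(13,10) = 286.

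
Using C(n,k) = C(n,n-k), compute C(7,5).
C(7,5) = C(7,2) = 21.

Answer: 21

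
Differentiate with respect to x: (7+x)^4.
Using the power rule: d/dx (7+x)^4 = 4(7+x)^{3}.
Final answer: 4(7+x)^3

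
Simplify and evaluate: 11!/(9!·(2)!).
55
This is C(11,9) = 55.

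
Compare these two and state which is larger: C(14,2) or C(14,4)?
C(14,2)=91, C(14,4)=1,001.

Answer: C(14,4)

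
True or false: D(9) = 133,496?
Derangements of 9 elements: D(9) = (9-1)·[D(8) + D(7)] = 8·[14,833 + 1,854] = 133,496.

Answer: True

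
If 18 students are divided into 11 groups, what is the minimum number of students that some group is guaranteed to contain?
2
Pigeonhole: ⌈18/11⌉ = 2.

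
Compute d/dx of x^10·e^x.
Product rule: d/dx[x^10]·e^x + x^10·d/dx[e^x] = 10x^{9}e^x + x^10e^x.

Answer: (10x^9 + x^10)e^x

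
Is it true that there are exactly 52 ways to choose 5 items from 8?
False

Reasoning: C(8,5) = 56 ≠ 52.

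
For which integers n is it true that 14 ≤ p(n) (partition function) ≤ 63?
7, 8, 9, 10, 11

Reasoning: Tabulating p(n) via p(n) = p(n−1) + p(n−2) − p(n−5) − p(n−7) + …: p(6)=11; p(7)=15; p(8)=22; p(9)=30; p(10)=42; p(11)=56; p(12)=77. So valid n = 7, 8, 9, 10, 11.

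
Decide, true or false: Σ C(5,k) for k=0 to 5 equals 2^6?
Binomial theorem: Σ C(5,k) = (1+1)^5 = 2^5 = 32; RHS 2^6 = 64.
Final answer: False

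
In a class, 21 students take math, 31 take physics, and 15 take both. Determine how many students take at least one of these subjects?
37
|A∪B| = |A|+|B|-|A∩B| = 21+31-15 = 37.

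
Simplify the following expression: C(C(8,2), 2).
C(8,2) = 28, then C(28, 2) = 378.
Final answer: 378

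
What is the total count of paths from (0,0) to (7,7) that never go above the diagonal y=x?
429
Counted by the Catalan number C_7: C_7 = C(14,7)/(7+1) = 3,432/8 = 429.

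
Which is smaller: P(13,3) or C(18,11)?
P(13,3)

Explanation: P(13,3)=1,716, C(18,11)=31,824.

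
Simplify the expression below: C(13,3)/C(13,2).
C(n,k+1)/C(n,k) = (n−k)/(k+1). Here (13−2)/(2+1) = 11/3 = 11/3.

Answer: 11/3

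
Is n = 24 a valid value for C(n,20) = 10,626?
Yes
C(24,20) = 24·23·22·21·20·19·18·17·16·15·14·13·12·11·10·9·8·7·6·5/20! = 25,852,016,738,884,976,640,000/2,432,902,008,176,640,000 = 10,626, which equals 10,626.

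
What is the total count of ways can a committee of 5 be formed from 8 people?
56

Solution: C(8,5) = 8! / (5! × (8-5)!)
         = 8! / (5! × 3!)
         = 56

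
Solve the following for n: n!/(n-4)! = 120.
5

Reasoning: n!/(n-4)! = n×(n-1)×(n-2)×(n-3), a product of 4 consecutive integers ≈ (n−1.5)^4. 120^(1/4) + 1.5 ≈ 4.8; check n = 5: 5×4×3×2 = 120 ✓. So n = 5.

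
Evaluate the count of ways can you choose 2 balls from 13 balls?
78
C(13,2) = 13! / (2! × (13-2)!)
         = 13! / (2! × 11!)
         = 78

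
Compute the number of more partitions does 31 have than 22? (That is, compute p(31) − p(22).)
5,840

Reasoning: Pentagonal recurrence p(n) = p(n−1) + p(n−2) − p(n−5) − p(n−7) + …: p(31) = p(30) + p(29) − p(26) − p(24) + p(19) + p(16) − p(9) − p(5) = 5,604 + 4,565 − 2,436 − 1,575 + 490 + 231 − 30 − 7 = 6,842.
p(22) = p(21) + p(20) − p(17) − p(15) + p(10) + p(7) − p(0) = 792 + 627 − 297 − 176 + 42 + 15 − 1 = 1,002.
Difference = 6,842 − 1,002 = 5,840.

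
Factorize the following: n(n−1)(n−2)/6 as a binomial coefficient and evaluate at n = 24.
n(n−1)(n−2)/6 = n!/(3!(n−3)!) = C(n,3). At n = 24: C(24,3) = 2,024.

Answer: C(n,3); C(24,3) = 2,024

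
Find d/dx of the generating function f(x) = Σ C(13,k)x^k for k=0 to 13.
Σ k·C(13,k)x^(k-1) for k=1 to 13

Working:
Term-by-term differentiation gives Σ k·C(13,k)x^{k-1} for k=1 to 13.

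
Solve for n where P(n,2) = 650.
26

Explanation: P(n,2) = n(n−1) is increasing in n; n(n−1) ≈ (n−0.5)^2 = 650 gives n ≈ 26.0. Check: P(24,2) = 552, P(25,2) = 600, P(26,2) = 650 ✓. So n = 26.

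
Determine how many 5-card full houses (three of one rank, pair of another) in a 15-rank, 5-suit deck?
21,000
Triple rank: 15. Triple suits: C(5,3)=10. Pair rank: 14. Pair suits: C(5,2)=10. Total: 21,000.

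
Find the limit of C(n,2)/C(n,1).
C(n,2)/C(n,1) = (n-1)/2 → ∞ as n → ∞.

Answer: ∞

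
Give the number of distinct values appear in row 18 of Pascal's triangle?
10
Row 18 has entries C(18,0)..C(18,18); by symmetry C(18,k)=C(18,18-k), giving 10 distinct values.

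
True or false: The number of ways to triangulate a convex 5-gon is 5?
True

Reasoning: Triangulations of a convex 5-gon are counted by the Catalan number C_3: C_3 = C(6,3)/(3+1) = 20/4 = 5.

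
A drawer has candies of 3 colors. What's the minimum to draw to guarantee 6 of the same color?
16

Worst case: 5 of each = 15. One more: 16.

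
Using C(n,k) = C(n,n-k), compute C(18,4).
3,060
C(18,4) = C(18,14) = 3,060.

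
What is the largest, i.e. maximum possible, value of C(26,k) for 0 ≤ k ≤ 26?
10,400,600

Reasoning: Maximum at k = 13: C(26,13) = 10,400,600.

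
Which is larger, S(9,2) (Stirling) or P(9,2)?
S(9,2) = 2·S(8,2) + S(8,1) = 2·127 + 1 = 255; P(9,2) = 72.
Final answer: S(9,2)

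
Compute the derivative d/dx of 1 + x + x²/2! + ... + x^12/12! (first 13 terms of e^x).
1 + x + x²/2! + ... + x^11/11!

Working:
Differentiating term by term gives the first 12 terms of e^x.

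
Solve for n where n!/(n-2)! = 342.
19

Reasoning: n!/(n-2)! = n×(n-1), a product of 2 consecutive integers ≈ (n−0.5)^2. 342^(1/2) + 0.5 ≈ 19.0; check n = 19: 19×18 = 342 ✓. So n = 19.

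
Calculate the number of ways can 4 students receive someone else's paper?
Using D(n) = (n-1)[D(n-1) + D(n-2)]:
D(4) = (4-1) × [D(3) + D(2)]
      = 3 × [2 + 1]
      = 3 × 3
      = 9

Answer: 9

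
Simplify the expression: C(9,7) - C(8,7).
28
C(9,7) - C(8,7) = C(8,6) = 28.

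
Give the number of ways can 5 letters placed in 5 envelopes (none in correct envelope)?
Using D(n) = (n-1)[D(n-1) + D(n-2)]:
D(5) = (5-1) × [D(4) + D(3)]
      = 4 × [9 + 2]
      = 4 × 11
      = 44

Answer: 44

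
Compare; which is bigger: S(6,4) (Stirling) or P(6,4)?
P(6,4)

S(6,4) = 4·S(5,4) + S(5,3) = 4·10 + 25 = 65; P(6,4) = 360.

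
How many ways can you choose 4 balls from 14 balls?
1,001

Explanation: C(14,4) = 14! / (4! × (14-4)!)
         = 14! / (4! × 10!)
         = 1,001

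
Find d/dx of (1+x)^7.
Using the power rule: d/dx (1+x)^7 = 7(1+x)^{6}.
Final answer: 7(1+x)^6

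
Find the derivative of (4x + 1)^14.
56(4x + 1)^13

Solution: Chain rule: 14(4x+1)^{13} × 4 = 56(4x+1)^{13}.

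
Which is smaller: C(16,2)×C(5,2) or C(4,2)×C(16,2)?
C(4,2)×C(16,2)

Working:
C(16,2)×C(5,2)=1,200, C(4,2)×C(16,2)=720.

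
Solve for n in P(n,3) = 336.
8

Reasoning: P(n,3) = n(n−1)(n−2) is increasing in n; n(n−1)(n−2) ≈ (n−1)^3 = 336 gives n ≈ 8.0. Check: P(6,3) = 120, P(7,3) = 210, P(8,3) = 336 ✓. So n = 8.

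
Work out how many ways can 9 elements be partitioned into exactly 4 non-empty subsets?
7,770

Explanation: This equals S(9,4), the Stirling number of the 2nd kind.
Using the Stirling recurrence: S(n,k) = k·S(n-1,k) + S(n-1,k-1)
S(9,4) = 4·S(8,4) + S(8,3)
         = 4·1701 + 966
         = 6804 + 966
         = 7,770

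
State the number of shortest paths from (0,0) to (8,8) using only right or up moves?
12,870

Reasoning: Choose 8 rights from 16 moves: C(16,8) = 12,870.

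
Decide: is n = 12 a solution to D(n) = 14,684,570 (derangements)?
No

Reasoning: D(12) = (12-1)·[D(11) + D(10)] = 11·[14,684,570 + 1,334,961] = 176,214,841, which does not equal 14,684,570.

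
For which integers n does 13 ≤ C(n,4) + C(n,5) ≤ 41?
6

Explanation: C(5,4)+C(5,5)=6; C(6,4)+C(6,5)=21; C(7,4)+C(7,5)=56. So valid n = 6.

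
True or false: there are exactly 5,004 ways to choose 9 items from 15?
C(15,9) = 5,005 ≠ 5004.

Answer: False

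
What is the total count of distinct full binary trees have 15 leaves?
Using the Catalan number formula: C_n = C(2n, n) / (n+1)
C_14 = C(28, 14) / (14+1)
     = 40116600 / 15
     = 2,674,440
Final answer: 2,674,440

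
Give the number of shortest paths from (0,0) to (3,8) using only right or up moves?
165

Explanation: Choose 3 rights from 11 moves: C(11,3) = 165.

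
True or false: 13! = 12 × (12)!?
False

Working:
13! = 13 × 12! = 6,227,020,800, but 12 × 12! = 5,748,019,200.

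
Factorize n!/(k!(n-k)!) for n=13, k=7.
C(13,7) = 1,716

Reasoning: This is the binomial coefficient C(13,7) = 1,716.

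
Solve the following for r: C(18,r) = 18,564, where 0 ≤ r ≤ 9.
6

Working:
C(18,r) is increasing for 0 ≤ r ≤ 9. Stepping up (C(18,r+1) = C(18,r)·(18−r)/(r+1)): C(18,1) = 18, C(18,2) = 153, C(18,3) = 816, C(18,4) = 3,060, C(18,5) = 8,568, C(18,6) = 18,564 ✓. So r = 6.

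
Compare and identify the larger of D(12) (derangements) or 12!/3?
D(12)

Reasoning: D(12) = (12-1)·[D(11) + D(10)] = 11·[14,684,570 + 1,334,961] = 176,214,841; 12!/3 = 479,001,600/3 = 159,667,200.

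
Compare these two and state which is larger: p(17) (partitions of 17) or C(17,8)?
C(17,8)

Solution: Pentagonal recurrence p(n) = p(n−1) + p(n−2) − p(n−5) − p(n−7) + …: p(17) = p(16) + p(15) − p(12) − p(10) + p(5) + p(2) = 231 + 176 − 77 − 42 + 7 + 2 = 297; C(17,8) = 24,310.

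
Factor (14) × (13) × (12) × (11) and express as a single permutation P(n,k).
P(14,4) = 14!/(10)!

Reasoning: Product of 4 consecutive descending integers starting at 14: P(14,4) = 14!/10! = 24,024.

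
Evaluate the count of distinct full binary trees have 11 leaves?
16,796
Using the Catalan number formula: C_n = C(2n, n) / (n+1)
C_10 = C(20, 10) / (10+1)
     = 184756 / 11
     = 16,796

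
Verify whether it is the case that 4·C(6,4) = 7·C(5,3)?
False
Absorption identity k·C(n,k) = n·C(n-1,k-1). LHS = 4·15 = 60; RHS = 7·10 = 70.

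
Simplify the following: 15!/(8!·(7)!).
6,435

Solution: This is C(15,8) = 6,435.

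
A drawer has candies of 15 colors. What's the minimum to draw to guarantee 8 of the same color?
106

Working:
Worst case: 7 of each = 105. One more: 106.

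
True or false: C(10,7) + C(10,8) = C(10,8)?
False

Explanation: Pascal's identity gives C(11,8) = 165, whereas C(10,8) = 45.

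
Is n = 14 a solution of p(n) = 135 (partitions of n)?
Yes

Working:
Pentagonal recurrence p(n) = p(n−1) + p(n−2) − p(n−5) − p(n−7) + …: p(14) = p(13) + p(12) − p(9) − p(7) + p(2) = 101 + 77 − 30 − 15 + 2 = 135, which equals 135.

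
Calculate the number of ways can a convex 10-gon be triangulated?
1,430

Solution: Using the Catalan number formula: C_n = C(2n, n) / (n+1)
C_8 = C(16, 8) / (8+1)
     = 12870 / 9
     = 1,430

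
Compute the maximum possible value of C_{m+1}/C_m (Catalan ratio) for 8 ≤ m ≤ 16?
C_{m+1}/C_m = 2(2m+1)/(m+2), which increases with m. Maximum at m = 16: 2·33/18 = 11/3.

Answer: 11/3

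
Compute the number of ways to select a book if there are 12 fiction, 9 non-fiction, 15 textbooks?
36
By the addition principle: 12 + 9 + 15 = 36.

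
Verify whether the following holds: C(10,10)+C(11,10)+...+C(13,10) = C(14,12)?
Hockey stick identity gives Σ = C(14,11) = 364; RHS C(14,12) = 91.

Answer: False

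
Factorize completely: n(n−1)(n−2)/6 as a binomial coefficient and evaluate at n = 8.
n(n−1)(n−2)/6 = n!/(3!(n−3)!) = C(n,3). At n = 8: C(8,3) = 56.
Final answer: C(n,3); C(8,3) = 56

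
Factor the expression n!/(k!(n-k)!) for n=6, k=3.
C(6,3) = 20

Working:
This is the binomial coefficient C(6,3) = 20.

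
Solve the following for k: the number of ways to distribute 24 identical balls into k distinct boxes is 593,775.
7

Working:
Stars and bars: the count is C(24+k−1, k−1), increasing in k. k=5: C(28,4) = 20,475, k=6: C(29,5) = 118,755, k=7: C(30,6) = 593,775 ✓. So k = 7.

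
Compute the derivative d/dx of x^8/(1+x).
(8x^7(1+x) - x^8)/(1+x)²

Quotient rule: [8x^{7}(1+x) - x^8]/(1+x)².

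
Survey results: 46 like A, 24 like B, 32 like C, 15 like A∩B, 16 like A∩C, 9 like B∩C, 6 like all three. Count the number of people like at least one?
68

Reasoning: |A∪B∪C| = 46+24+32-15-16-9+6 = 68.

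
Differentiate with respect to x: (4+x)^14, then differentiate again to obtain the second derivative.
182(4+x)^12

Solution: First derivative: 14(4+x)^{13}. Second derivative: 14·13·(4+x)^{12} = 182(4+x)^{12}.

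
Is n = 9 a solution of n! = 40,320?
No

Reasoning: 9! = 9·8! = 9·40,320 = 362,880, which does not equal 40,320.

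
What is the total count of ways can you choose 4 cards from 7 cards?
C(7,4) = 7! / (4! × (7-4)!)
         = 7! / (4! × 3!)
         = 35
Final answer: 35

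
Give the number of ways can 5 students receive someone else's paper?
44

Solution: Using D(n) = (n-1)[D(n-1) + D(n-2)]:
D(5) = (5-1) × [D(4) + D(3)]
      = 4 × [9 + 2]
      = 4 × 11
      = 44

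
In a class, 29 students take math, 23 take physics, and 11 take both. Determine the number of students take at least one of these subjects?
|A∪B| = |A|+|B|-|A∩B| = 29+23-11 = 41.
Final answer: 41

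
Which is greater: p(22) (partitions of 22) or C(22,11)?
C(22,11)

Explanation: Pentagonal recurrence p(n) = p(n−1) + p(n−2) − p(n−5) − p(n−7) + …: p(22) = p(21) + p(20) − p(17) − p(15) + p(10) + p(7) − p(0) = 792 + 627 − 297 − 176 + 42 + 15 − 1 = 1,002; C(22,11) = 705,432.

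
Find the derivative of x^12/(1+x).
(12x^11(1+x) - x^12)/(1+x)²
Quotient rule: [12x^{11}(1+x) - x^12]/(1+x)².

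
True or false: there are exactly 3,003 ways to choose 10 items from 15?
True

Reasoning: C(15,10) = 3,003.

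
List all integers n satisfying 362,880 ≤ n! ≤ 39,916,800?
9, 10, 11

Explanation: n! is strictly increasing; 9! = 362,880 and 11! = 39,916,800, so valid n = 9, 10, 11.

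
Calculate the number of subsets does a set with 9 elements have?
512

Solution: Each element can be included or excluded: 2^9 = 512.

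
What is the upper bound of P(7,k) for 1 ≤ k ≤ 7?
5,040

Solution: P(7,k) increases in k, so maximum at k = 7: 7! = 5,040.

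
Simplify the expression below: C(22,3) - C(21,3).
210

Working:
C(22,3) - C(21,3) = C(21,2) = 210.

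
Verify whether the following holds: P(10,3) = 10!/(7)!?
Permutation formula P(n,k) = n!/(n-k)!: 10!/7! = 3,628,800/5,040 = 720 = P(10,3). The statement holds.
Final answer: True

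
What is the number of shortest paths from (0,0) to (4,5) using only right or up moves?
126

Explanation: Choose 4 rights from 9 moves: C(9,4) = 126.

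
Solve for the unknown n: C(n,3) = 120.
C(n,3) = n(n−1)(n−2)/3! is increasing in n, and n(n−1)(n−2) = 3!·120 = 720 ≈ (n−1)^3 gives n ≈ 10.0. Check: C(8,3) = 56, C(9,3) = 84, C(10,3) = 120 ✓. So n = 10.

Answer: 10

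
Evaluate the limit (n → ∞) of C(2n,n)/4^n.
0

Explanation: C(2n,n) ~ 4^n/√(πn), so C(2n,n)/4^n ~ 1/√(πn) → 0.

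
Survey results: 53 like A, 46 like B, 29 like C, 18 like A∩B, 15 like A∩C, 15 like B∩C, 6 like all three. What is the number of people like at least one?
|A∪B∪C| = 53+46+29-18-15-15+6 = 86.

Answer: 86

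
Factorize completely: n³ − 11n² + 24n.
n(n − 3)(n − 8)

Working:
n³ − 11n² + 24n = n(n² − 11n + 24) = n(n − 3)(n − 8).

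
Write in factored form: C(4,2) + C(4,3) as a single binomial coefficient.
C(5,3)

By Pascal's identity: C(4,2) + C(4,3) = C(5,3) = 10.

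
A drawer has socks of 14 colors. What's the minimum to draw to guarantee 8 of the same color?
99
Worst case: 7 of each = 98. One more: 99.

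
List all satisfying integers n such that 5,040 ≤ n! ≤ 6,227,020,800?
7, 8, 9, 10, 11, 12, 13

Working:
n! is strictly increasing; 7! = 5,040 and 13! = 6,227,020,800, so valid n = 7, 8, 9, 10, 11, 12, 13.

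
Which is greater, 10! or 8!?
10!

Working:
10!=3,628,800, 8!=40,320. 10! > 8!.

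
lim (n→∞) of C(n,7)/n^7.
1/5040
C(n,7) ≈ n^7/7! for large n. Limit = 1/7! = 1/5040.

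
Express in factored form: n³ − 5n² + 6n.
n(n − 2)(n − 3)
n³ − 5n² + 6n = n(n² − 5n + 6) = n(n − 2)(n − 3).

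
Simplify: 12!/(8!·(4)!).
495

Explanation: This is C(12,8) = 495.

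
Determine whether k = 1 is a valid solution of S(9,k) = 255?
No

Solution: S(9,1) = 1·S(8,1) + S(8,0) = 1·1 + 0 = 1, which does not equal 255.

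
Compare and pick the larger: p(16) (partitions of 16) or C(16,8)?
Pentagonal recurrence p(n) = p(n−1) + p(n−2) − p(n−5) − p(n−7) + …: p(16) = p(15) + p(14) − p(11) − p(9) + p(4) + p(1) = 176 + 135 − 56 − 30 + 5 + 1 = 231; C(16,8) = 12,870.
Final answer: C(16,8)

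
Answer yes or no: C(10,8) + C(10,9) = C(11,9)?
Yes

Reasoning: Pascal's identity: LHS = 45 + 10 = 55; RHS = C(11,9) = 55. Both sides agree, so the statement holds.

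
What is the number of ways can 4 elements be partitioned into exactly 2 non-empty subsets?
7

Working:
This equals S(4,2), the Stirling number of the 2nd kind.
Using the Stirling recurrence: S(n,k) = k·S(n-1,k) + S(n-1,k-1)
S(4,2) = 2·S(3,2) + S(3,1)
         = 2·3 + 1
         = 6 + 1
         = 7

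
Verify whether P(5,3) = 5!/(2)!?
True

Working:
Permutation formula P(n,k) = n!/(n-k)!: 5!/2! = 120/2 = 60 = P(5,3). The statement holds.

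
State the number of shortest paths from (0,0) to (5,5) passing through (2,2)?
To (2,2): C(4,2)=6. From there: C(6,3)=20. Total: 120.

Answer: 120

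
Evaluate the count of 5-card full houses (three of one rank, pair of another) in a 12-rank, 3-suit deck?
396

Solution: Triple rank: 12. Triple suits: C(3,3)=1. Pair rank: 11. Pair suits: C(3,2)=3. Total: 396.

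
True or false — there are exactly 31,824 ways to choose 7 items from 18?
True

C(18,7) = 31,824.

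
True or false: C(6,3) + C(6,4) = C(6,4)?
False

Solution: Pascal's identity gives C(7,4) = 35, whereas C(6,4) = 15.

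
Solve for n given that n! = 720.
6

Reasoning: n! is strictly increasing. 4! = 24, 5! = 120, 6! = 720 ✓. So n = 6.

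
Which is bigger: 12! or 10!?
12!

Explanation: 12!=479,001,600, 10!=3,628,800. 12! > 10!.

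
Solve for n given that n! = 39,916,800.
11

Reasoning: n! is strictly increasing. 9! = 362,880, 10! = 3,628,800, 11! = 39,916,800 ✓. So n = 11.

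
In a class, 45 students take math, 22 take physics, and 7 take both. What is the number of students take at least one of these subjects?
60

Explanation: |A∪B| = |A|+|B|-|A∩B| = 45+22-7 = 60.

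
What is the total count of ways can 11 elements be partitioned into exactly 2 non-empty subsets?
1,023
This equals S(11,2), the Stirling number of the 2nd kind.
Using the Stirling recurrence: S(n,k) = k·S(n-1,k) + S(n-1,k-1)
S(11,2) = 2·S(10,2) + S(10,1)
         = 2·511 + 1
         = 1022 + 1
         = 1,023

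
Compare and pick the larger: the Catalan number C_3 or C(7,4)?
C(7,4)

C_3 = C(6,3)/(3+1) = 20/4 = 5; C(7,4) = 35.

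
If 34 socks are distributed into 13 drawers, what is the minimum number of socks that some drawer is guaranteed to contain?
3

Reasoning: Pigeonhole: ⌈34/13⌉ = 3.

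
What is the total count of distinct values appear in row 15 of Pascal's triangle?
8

Reasoning: Row 15 has entries C(15,0)..C(15,15); by symmetry C(15,k)=C(15,15-k), giving 8 distinct values.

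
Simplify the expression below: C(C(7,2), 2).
C(7,2) = 21, then C(21, 2) = 210.

Answer: 210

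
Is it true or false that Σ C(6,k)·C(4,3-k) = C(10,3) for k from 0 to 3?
True

Vandermonde's identity gives C(10,3) = 120; RHS C(10,3) = 120.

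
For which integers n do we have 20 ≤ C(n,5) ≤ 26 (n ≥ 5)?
7
C(6,5)=6; C(7,5)=21; C(8,5)=56. So valid n = 7.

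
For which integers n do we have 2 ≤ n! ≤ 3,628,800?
2, 3, 4, 5, 6, 7, 8, 9, 10

Solution: n! is strictly increasing; 2! = 2 and 10! = 3,628,800, so valid n = 2, 3, 4, 5, 6, 7, 8, 9, 10.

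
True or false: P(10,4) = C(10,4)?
False
P(10,4) = 5,040 and C(10,4) = 210; P(n,r) = r! × C(n,r) so P > C whenever r ≥ 2.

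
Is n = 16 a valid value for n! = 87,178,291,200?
No
16! = 16·15! = 16·1,307,674,368,000 = 20,922,789,888,000, which does not equal 87,178,291,200.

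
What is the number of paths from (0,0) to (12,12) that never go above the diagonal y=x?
208,012

Working:
Counted by the Catalan number C_12: C_12 = C(24,12)/(12+1) = 2,704,156/13 = 208,012.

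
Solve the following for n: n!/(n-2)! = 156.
13

Reasoning: n!/(n-2)! = n×(n-1), a product of 2 consecutive integers ≈ (n−0.5)^2. 156^(1/2) + 0.5 ≈ 13.0; check n = 13: 13×12 = 156 ✓. So n = 13.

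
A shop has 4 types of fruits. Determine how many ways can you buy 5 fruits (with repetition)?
56
Stars and bars: C(5+4-1, 5) = C(8, 5) = 56.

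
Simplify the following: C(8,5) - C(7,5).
C(8,5) - C(7,5) = C(7,4) = 35.
Final answer: 35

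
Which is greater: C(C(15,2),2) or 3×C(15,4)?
C(C(15,2),2)

C(C(15,2),2)=5,460, 3×C(15,4)=4,095.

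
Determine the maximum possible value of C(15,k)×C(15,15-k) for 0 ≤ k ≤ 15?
41,409,225

Explanation: C(15,k)·C(15,15-k) = C(15,k)², maximised at the centre k = 7: C(15,7)² = 41,409,225.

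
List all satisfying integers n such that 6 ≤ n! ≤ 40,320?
3, 4, 5, 6, 7, 8

Reasoning: n! is strictly increasing; 3! = 6 and 8! = 40,320, so valid n = 3, 4, 5, 6, 7, 8.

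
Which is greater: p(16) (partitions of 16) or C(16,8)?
C(16,8)

Explanation: Pentagonal recurrence p(n) = p(n−1) + p(n−2) − p(n−5) − p(n−7) + …: p(16) = p(15) + p(14) − p(11) − p(9) + p(4) + p(1) = 176 + 135 − 56 − 30 + 5 + 1 = 231; C(16,8) = 12,870.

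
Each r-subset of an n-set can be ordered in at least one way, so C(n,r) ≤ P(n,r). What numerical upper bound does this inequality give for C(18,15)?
P(18,15) = 18·17·16·15·14·13·12·11·10·9·8·7·6·5·4 = 1,067,062,284,288,000, so C(18,15) ≤ 1,067,062,284,288,000. (The bound is loose by a factor of 15! = 1,307,674,368,000: C(18,15) = 1,067,062,284,288,000/1,307,674,368,000 = 816.)
Final answer: 1,067,062,284,288,000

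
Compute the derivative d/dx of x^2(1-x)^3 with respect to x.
2x^1(1-x)^3 - 3x^2(1-x)^2

Explanation: Product rule: 2x^{1}(1-x)^{3} + x^2·(-3)(1-x)^{2}.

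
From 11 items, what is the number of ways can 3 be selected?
C(11,3) = 11! / (3! × (11-3)!)
         = 11! / (3! × 8!)
         = 165

Answer: 165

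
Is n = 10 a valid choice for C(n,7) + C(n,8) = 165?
Yes
C(10,7) + C(10,8) = 120 + 45 = 165, which equals 165.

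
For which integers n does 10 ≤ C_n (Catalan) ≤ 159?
C_3=5; C_4=14; C_5=42; C_6=132; C_7=429. So valid n = 4, 5, 6.
Final answer: 4, 5, 6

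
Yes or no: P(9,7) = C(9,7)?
No

Reasoning: P(9,7) = 181,440 but C(9,7) = 36; they differ by a factor of 7! = 5040, so the statement does not hold.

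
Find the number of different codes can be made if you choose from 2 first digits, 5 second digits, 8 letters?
80

Working:
By the multiplication principle: 2 × 5 × 8 = 80.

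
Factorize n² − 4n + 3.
(n − 1)(n − 3)

Explanation: Seek roots whose sum is 4 and product is 3: (1, 3). So n² − 4n + 3 = (n − 1)(n − 3).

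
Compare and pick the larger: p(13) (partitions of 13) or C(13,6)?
C(13,6)

Solution: Pentagonal recurrence p(n) = p(n−1) + p(n−2) − p(n−5) − p(n−7) + …: p(13) = p(12) + p(11) − p(8) − p(6) + p(1) = 77 + 56 − 22 − 11 + 1 = 101; C(13,6) = 1,716.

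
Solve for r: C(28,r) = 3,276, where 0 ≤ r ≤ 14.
3

Solution: C(28,r) is increasing for 0 ≤ r ≤ 14. Stepping up (C(28,r+1) = C(28,r)·(28−r)/(r+1)): C(28,1) = 28, C(28,2) = 378, C(28,3) = 3,276 ✓. So r = 3.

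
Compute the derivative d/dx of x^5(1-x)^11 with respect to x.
5x^4(1-x)^11 - 11x^5(1-x)^10
Product rule: 5x^{4}(1-x)^{11} + x^5·(-11)(1-x)^{10}.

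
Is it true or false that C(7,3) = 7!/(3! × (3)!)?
The correct denominator is 3!×4!, giving C(7,3) = 35; the stated RHS is 7!/(3!×3!) = 140 ≠ 35, so the statement does not hold.

Answer: False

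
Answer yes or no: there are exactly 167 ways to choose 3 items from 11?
C(11,3) = 165 ≠ 167.

Answer: No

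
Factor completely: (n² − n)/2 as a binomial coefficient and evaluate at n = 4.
C(n,2); C(4,2) = 6

Working:
(n² − n)/2 = n(n−1)/2 = C(n,2). At n = 4: C(4,2) = 6.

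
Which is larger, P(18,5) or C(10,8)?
P(18,5)
P(18,5)=1,028,160, C(10,8)=45.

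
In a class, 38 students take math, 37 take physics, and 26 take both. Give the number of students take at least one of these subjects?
49
|A∪B| = |A|+|B|-|A∩B| = 38+37-26 = 49.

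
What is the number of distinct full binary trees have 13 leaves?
208,012

Reasoning: Using the Catalan number formula: C_n = C(2n, n) / (n+1)
C_12 = C(24, 12) / (12+1)
     = 2704156 / 13
     = 208,012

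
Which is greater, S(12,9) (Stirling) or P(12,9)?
P(12,9)

Working:
S(12,9) = 9·S(11,9) + S(11,8) = 9·1,155 + 11,880 = 22,275; P(12,9) = 79,833,600.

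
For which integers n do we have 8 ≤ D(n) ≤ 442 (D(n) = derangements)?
4, 5, 6

Explanation: Using D(n) = (n−1)[D(n−1) + D(n−2)] with D(1)=0, D(2)=1: D(3)=2; D(4)=9; D(5)=44; D(6)=265; D(7)=1,854. So valid n = 4, 5, 6.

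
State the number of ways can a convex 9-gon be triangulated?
429

Explanation: Using the Catalan number formula: C_n = C(2n, n) / (n+1)
C_7 = C(14, 7) / (7+1)
     = 3432 / 8
     = 429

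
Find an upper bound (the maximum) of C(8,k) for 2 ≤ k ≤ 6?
70
C(8,k) is maximised at the centre of the row: C(8,4) = 70.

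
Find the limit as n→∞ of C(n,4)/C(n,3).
∞

Working:
C(n,4)/C(n,3) = (n-3)/4 → ∞ as n → ∞.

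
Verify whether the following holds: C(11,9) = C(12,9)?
False

Working:
LHS = C(11,9) = 55; RHS = C(12,9) = 220. 55 ≠ 220, so the statement does not hold.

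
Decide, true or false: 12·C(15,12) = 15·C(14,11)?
True

Explanation: Absorption identity k·C(n,k) = n·C(n-1,k-1). LHS = 12·455 = 5,460; RHS = 15·364 = 5,460.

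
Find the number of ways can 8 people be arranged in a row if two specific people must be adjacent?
Treat pair as unit: (8-1)! arrangements × 2 internal orders = 10,080.
Final answer: 10,080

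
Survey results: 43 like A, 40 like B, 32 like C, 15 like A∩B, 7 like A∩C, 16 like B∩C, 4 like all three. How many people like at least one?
|A∪B∪C| = 43+40+32-15-7-16+4 = 81.

Answer: 81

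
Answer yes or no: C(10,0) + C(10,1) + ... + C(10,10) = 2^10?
Binomial theorem with x = y = 1: Σ C(10,i) = (1+1)^10 = 2^10 = 1,024. The statement holds.

Answer: Yes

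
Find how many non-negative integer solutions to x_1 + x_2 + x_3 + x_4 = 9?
220
C(9+4-1, 4-1) = 220.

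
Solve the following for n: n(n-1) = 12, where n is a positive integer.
n² − n − 12 = 0, so n = (1 ± √(1 + 4·12))/2 = (1 ± √49)/2 = (1 ± 7)/2, i.e. n = 4 or n = -3. Taking the positive root, n = 4 (check: 4×3 = 12).

Answer: 4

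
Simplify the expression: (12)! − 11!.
439,084,800

Reasoning: (12)! − 11! = (12)·11! − 11! = (12−1)·11! = 11·11! = 439,084,800.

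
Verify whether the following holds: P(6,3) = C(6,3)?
False

Explanation: P(6,3) = 120 but C(6,3) = 20; they differ by a factor of 3! = 6, so the statement does not hold.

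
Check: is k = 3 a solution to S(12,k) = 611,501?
No

S(12,3) = 3·S(11,3) + S(11,2) = 3·28,501 + 1,023 = 86,526, which does not equal 611,501.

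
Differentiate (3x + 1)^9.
27(3x + 1)^8

Chain rule: 9(3x+1)^{8} × 3 = 27(3x+1)^{8}.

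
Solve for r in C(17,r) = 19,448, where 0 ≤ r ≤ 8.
7
C(17,r) is increasing for 0 ≤ r ≤ 8. Stepping up (C(17,r+1) = C(17,r)·(17−r)/(r+1)): C(17,1) = 17, C(17,2) = 136, C(17,3) = 680, C(17,4) = 2,380, C(17,5) = 6,188, C(17,6) = 12,376, C(17,7) = 19,448 ✓. So r = 7.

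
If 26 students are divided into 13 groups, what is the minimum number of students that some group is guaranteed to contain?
2

Pigeonhole: ⌈26/13⌉ = 2.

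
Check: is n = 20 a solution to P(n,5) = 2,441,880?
P(20,5) = 20·19·18·17·16 = 1,860,480, which does not equal 2,441,880.
Final answer: No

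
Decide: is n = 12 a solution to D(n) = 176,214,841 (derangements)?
Yes

Solution: D(12) = (12-1)·[D(11) + D(10)] = 11·[14,684,570 + 1,334,961] = 176,214,841, which equals 176,214,841.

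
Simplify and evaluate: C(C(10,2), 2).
990

Explanation: C(10,2) = 45, then C(45, 2) = 990.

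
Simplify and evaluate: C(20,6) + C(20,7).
By Pascal's identity: C(21,7) = 116,280.

Answer: 116,280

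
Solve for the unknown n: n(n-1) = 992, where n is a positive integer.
n² − n − 992 = 0, so n = (1 ± √(1 + 4·992))/2 = (1 ± √3,969)/2 = (1 ± 63)/2, i.e. n = 32 or n = -31. Taking the positive root, n = 32 (check: 32×31 = 992).

Answer: 32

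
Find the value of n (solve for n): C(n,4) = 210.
C(n,4) = n(n−1)(n−2)(n−3)/4! is increasing in n, and n(n−1)(n−2)(n−3) = 4!·210 = 5,040 ≈ (n−1.5)^4 gives n ≈ 9.9. Check: C(8,4) = 70, C(9,4) = 126, C(10,4) = 210 ✓. So n = 10.
Final answer: 10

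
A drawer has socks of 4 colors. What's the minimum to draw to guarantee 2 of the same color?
Worst case: 1 of each = 4. One more: 5.

Answer: 5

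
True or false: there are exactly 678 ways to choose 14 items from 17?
False

Explanation: C(17,14) = 680 ≠ 678.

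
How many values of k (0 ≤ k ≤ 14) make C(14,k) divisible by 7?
12
Checking C(14,k) mod 7 for k = 0..14: divisible at k = 1, 2, 3, 4, 5, 6, 8, 9, 10, 11, 12, 13. That's 12 values.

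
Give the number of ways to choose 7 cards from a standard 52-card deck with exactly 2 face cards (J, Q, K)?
43,428,528

Working:
12 face cards and 40 non-face cards: C(12,2) × C(40,5) = 66 × 658,008 = 43,428,528.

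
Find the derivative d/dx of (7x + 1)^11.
77(7x + 1)^10

Chain rule: 11(7x+1)^{10} × 7 = 77(7x+1)^{10}.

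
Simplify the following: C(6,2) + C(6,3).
By Pascal's identity: C(7,3) = 35.
Final answer: 35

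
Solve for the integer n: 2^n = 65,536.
16
65,536 = 1,024 × 64 = 2^10 × 2^6 = 2^16, so n = 16.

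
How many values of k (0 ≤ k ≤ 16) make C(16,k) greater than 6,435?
5
Row 16 is unimodal and symmetric about k=16/2. C(16,5)=4,368 ≤ 6,435; C(16,6)=8,008 > 6,435; by symmetry C(16,k) > 6,435 for k = 6..10. That's 10 - 6 + 1 = 5 values.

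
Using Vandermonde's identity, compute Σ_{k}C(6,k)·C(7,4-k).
715
= C(6+7,4) = C(13,4) = 715.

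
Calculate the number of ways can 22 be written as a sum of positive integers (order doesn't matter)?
Pentagonal recurrence p(n) = p(n−1) + p(n−2) − p(n−5) − p(n−7) + …: p(22) = p(21) + p(20) − p(17) − p(15) + p(10) + p(7) − p(0) = 792 + 627 − 297 − 176 + 42 + 15 − 1 = 1,002.
Final answer: 1,002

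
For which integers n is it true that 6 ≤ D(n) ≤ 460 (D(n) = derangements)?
4, 5, 6

Working:
Using D(n) = (n−1)[D(n−1) + D(n−2)] with D(1)=0, D(2)=1: D(3)=2; D(4)=9; D(5)=44; D(6)=265; D(7)=1,854. So valid n = 4, 5, 6.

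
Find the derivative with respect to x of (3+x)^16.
16(3+x)^15

Explanation: Using the power rule: d/dx (3+x)^16 = 16(3+x)^{15}.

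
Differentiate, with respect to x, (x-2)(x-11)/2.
d/dx[(x-2)(x-11)] = (x-11) + (x-2) = 2x - 13. Dividing by 2 gives (2x - 13)/2.
Final answer: (2x - 13)/2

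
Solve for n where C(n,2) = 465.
31

C(n,2) = n(n−1)/2! is increasing in n, and n(n−1) = 2!·465 = 930 ≈ (n−0.5)^2 gives n ≈ 31.0. Check: C(29,2) = 406, C(30,2) = 435, C(31,2) = 465 ✓. So n = 31.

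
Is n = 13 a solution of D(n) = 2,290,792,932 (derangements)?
Yes

D(13) = (13-1)·[D(12) + D(11)] = 12·[176,214,841 + 14,684,570] = 2,290,792,932, which equals 2,290,792,932.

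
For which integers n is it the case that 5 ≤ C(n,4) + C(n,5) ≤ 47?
5, 6

Solution: C(4,4)+C(4,5)=1; C(5,4)+C(5,5)=6; C(6,4)+C(6,5)=21; C(7,4)+C(7,5)=56. So valid n = 5, 6.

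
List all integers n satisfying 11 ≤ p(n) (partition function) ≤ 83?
6, 7, 8, 9, 10, 11, 12

Working:
Tabulating p(n) via p(n) = p(n−1) + p(n−2) − p(n−5) − p(n−7) + …: p(5)=7; p(6)=11; p(7)=15; p(8)=22; p(9)=30; p(10)=42; p(11)=56; p(12)=77; p(13)=101. So valid n = 6, 7, 8, 9, 10, 11, 12.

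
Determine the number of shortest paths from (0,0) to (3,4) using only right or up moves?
Choose 3 rights from 7 moves: C(7,3) = 35.
Final answer: 35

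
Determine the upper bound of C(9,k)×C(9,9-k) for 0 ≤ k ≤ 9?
15,876

Solution: C(9,k)·C(9,9-k) = C(9,k)², maximised at the centre k = 4: C(9,4)² = 15,876.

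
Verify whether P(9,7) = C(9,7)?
P(9,7) = 181,440 but C(9,7) = 36; they differ by a factor of 7! = 5040, so the statement does not hold.

Answer: False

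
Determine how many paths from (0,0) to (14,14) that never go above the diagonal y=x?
Counted by the Catalan number C_14: C_14 = C(28,14)/(14+1) = 40,116,600/15 = 2,674,440.
Final answer: 2,674,440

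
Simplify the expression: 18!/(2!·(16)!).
153

Solution: This is C(18,2) = 153.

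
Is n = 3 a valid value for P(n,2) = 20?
No

Solution: P(3,2) = 3·2 = 6, which does not equal 20.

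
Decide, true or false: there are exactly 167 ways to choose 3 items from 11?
False

Solution: C(11,3) = 165 ≠ 167.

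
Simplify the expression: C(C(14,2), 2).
4,095

Working:
C(14,2) = 91, then C(91, 2) = 4,095.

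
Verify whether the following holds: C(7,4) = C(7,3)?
Symmetry C(n,k) = C(n,n-k): C(7,4) = 35 and C(7,3) = 35. Both sides agree, so the statement holds.

Answer: True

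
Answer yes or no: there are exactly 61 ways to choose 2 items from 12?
No

Solution: C(12,2) = 66 ≠ 61.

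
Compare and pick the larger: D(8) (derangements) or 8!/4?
D(8)

D(8) = (8-1)·[D(7) + D(6)] = 7·[1,854 + 265] = 14,833; 8!/4 = 40,320/4 = 10,080.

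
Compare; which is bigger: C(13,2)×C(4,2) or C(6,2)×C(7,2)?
C(13,2)×C(4,2)

Solution: C(13,2)×C(4,2)=468, C(6,2)×C(7,2)=315.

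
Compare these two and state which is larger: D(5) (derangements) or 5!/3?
D(5)

Reasoning: D(5) = (5-1)·[D(4) + D(3)] = 4·[9 + 2] = 44; 5!/3 = 120/3 = 40.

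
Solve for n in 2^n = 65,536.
16
65,536 = 1,024 × 64 = 2^10 × 2^6 = 2^16, so n = 16.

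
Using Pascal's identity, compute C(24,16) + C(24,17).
1,081,575

C(24,16) + C(24,17) = C(25,17) = 1,081,575.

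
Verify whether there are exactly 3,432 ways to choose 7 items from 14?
True

Explanation: C(14,7) = 3,432.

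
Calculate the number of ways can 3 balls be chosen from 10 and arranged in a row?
P(10,3) = 10!/(10-3)! = 720.
Final answer: 720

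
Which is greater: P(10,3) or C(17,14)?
P(10,3)

Explanation: P(10,3)=720, C(17,14)=680.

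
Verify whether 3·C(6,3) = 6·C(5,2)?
True
Absorption identity k·C(n,k) = n·C(n-1,k-1). LHS = 3·20 = 60; RHS = 6·10 = 60.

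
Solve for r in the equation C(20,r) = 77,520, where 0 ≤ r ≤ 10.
7

C(20,r) is increasing for 0 ≤ r ≤ 10. Stepping up (C(20,r+1) = C(20,r)·(20−r)/(r+1)): C(20,1) = 20, C(20,2) = 190, C(20,3) = 1,140, C(20,4) = 4,845, C(20,5) = 15,504, C(20,6) = 38,760, C(20,7) = 77,520 ✓. So r = 7.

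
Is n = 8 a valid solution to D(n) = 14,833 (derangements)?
Yes

Reasoning: D(8) = (8-1)·[D(7) + D(6)] = 7·[1,854 + 265] = 14,833, which equals 14,833.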